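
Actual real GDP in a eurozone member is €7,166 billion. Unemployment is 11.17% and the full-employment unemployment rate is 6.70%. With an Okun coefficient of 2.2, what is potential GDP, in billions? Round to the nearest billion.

Unemployment gap = 11.17 - 6.7 = 4.47 points, so output gap = -2.2 × 4.47 = -9.834%.
Since Y = Y* × (1 + gap/100), Y* = 7166/0.90166 ≈ 7948 billion.

€7,948 billion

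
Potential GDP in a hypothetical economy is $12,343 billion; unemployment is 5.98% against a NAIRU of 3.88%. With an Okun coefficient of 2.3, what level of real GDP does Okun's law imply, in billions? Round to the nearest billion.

$11,747 billion

Unemployment gap = 5.98 - 3.88 = 2.1 points, so the output gap is -2.3 × 2.1 = -4.83%.
Actual GDP = 12343 × (1 - 4.83/100) = 12343 × 0.9517 ≈ 11747 billion.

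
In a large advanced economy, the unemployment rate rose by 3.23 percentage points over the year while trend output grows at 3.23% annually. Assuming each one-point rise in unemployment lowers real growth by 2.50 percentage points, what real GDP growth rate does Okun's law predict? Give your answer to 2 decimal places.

Growth-rate Okun's law: g_Y = g_Y* - β × Δu.
g_Y = 3.23 - 2.50 × (3.23) = 3.23 - 8.075 = -4.845%, i.e. -4.85% to 2 d.p.

-4.85%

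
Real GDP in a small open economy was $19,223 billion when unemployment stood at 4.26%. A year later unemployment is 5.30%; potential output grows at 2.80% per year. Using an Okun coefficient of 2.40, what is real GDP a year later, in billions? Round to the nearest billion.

Δu = 5.3 - 4.26 = 1.04 points.
Okun's law (growth form): g_Y = g_Y* - β × Δu = 2.80 - 2.40 × (1.04) = 2.8 - 2.496 = 0.304%.
Real GDP in the next year = 19223 × (1 + 0.304/100) = 19223 × 1.00304 ≈ 19281 billion.

$19,281 billion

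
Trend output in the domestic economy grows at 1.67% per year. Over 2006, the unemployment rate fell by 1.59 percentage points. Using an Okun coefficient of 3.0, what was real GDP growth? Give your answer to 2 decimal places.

6.44%

Growth-rate Okun's law: g_Y = g_Y* - β × Δu.
g_Y = 1.67 - 3.0 × (-1.59) = 1.67 + 4.77 = 6.44%, i.e. 6.44% to 2 d.p.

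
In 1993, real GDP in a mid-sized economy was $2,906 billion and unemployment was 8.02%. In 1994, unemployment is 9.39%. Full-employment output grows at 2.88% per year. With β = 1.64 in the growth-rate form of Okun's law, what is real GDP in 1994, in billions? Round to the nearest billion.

Δu = 9.39 - 8.02 = 1.37 points.
Okun's law (growth form): g_Y = g_Y* - β × Δu = 2.88 - 1.64 × (1.37) = 2.88 - 2.2468 = 0.6332%.
Real GDP in the next year = 2906 × (1 + 0.6332/100) = 2906 × 1.006332 ≈ 2924 billion.

$2,924 billion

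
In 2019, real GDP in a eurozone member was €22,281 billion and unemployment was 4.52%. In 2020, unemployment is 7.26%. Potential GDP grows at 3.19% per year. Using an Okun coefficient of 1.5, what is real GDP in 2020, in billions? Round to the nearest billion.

Δu = 7.26 - 4.52 = 2.74 points.
Okun's law (growth form): g_Y = g_Y* - β × Δu = 3.19 - 1.5 × (2.74) = 3.19 - 4.11 = -0.92%.
Real GDP in the next year = 22281 × (1 - 0.92/100) = 22281 × 0.9908 ≈ 22076 billion.

€22,076 billion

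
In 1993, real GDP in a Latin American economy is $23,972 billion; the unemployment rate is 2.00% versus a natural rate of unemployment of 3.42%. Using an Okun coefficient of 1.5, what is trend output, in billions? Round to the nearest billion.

$23,472 billion

Unemployment gap = 2 - 3.42 = -1.42 points, so output gap = -1.5 × (-1.42) = 2.13%.
Since Y = Y* × (1 + gap/100), Y* = 23972/1.0213 ≈ 23472 billion.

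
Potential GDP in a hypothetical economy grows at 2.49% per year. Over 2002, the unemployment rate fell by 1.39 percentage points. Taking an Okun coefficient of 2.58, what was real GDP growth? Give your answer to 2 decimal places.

Growth-rate Okun's law: g_Y = g_Y* - β × Δu.
g_Y = 2.49 - 2.58 × (-1.39) = 2.49 + 3.5862 = 6.0762%, i.e. 6.08% to 2 d.p.

6.08%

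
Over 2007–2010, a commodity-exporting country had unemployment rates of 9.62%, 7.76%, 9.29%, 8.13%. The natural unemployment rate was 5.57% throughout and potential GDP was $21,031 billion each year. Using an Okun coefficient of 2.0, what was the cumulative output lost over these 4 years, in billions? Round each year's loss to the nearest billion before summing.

Year 2007: gap = -2.0 × (9.62 - 5.57) = -8.1%, loss ≈ 21031 × 8.1/100 ≈ 1704.
Year 2008: gap = -2.0 × (7.76 - 5.57) = -4.38%, loss ≈ 21031 × 4.38/100 ≈ 921.
Year 2009: gap = -2.0 × (9.29 - 5.57) = -7.44%, loss ≈ 21031 × 7.44/100 ≈ 1565.
Year 2010: gap = -2.0 × (8.13 - 5.57) = -5.12%, loss ≈ 21031 × 5.12/100 ≈ 1077.
Total lost output = 1704 + 921 + 1565 + 1077 = 5267 billion.

$5,267 billion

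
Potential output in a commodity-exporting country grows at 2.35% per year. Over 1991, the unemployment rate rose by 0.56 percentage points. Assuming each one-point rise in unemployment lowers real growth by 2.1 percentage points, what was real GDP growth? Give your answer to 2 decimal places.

1.17%

Growth-rate Okun's law: g_Y = g_Y* - β × Δu.
g_Y = 2.35 - 2.1 × (0.56) = 2.35 - 1.176 = 1.174%, i.e. 1.17% to 2 d.p.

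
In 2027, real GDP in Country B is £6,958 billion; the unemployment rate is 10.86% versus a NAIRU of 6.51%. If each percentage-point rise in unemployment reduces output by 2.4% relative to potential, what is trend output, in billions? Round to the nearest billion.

Unemployment gap = 10.86 - 6.51 = 4.35 points, so output gap = -2.4 × 4.35 = -10.44%.
Since Y = Y* × (1 + gap/100), Y* = 6958/0.8956 ≈ 7769 billion.

£7,769 billion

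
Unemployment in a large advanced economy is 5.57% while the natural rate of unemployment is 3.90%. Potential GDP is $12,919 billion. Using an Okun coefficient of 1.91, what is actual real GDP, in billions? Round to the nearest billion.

$12,507 billion

Unemployment gap = 5.57 - 3.9 = 1.67 points, so the output gap is -1.91 × 1.67 = -3.1897%.
Actual GDP = 12919 × (1 - 3.1897/100) = 12919 × 0.968103 ≈ 12507 billion.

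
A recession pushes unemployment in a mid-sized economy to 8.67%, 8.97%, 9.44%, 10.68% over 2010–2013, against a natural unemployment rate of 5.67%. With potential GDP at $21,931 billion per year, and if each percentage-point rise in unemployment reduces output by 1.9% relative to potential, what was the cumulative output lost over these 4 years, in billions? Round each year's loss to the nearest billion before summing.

Year 2010: gap = -1.9 × (8.67 - 5.67) = -5.7%, loss ≈ 21931 × 5.7/100 ≈ 1250.
Year 2011: gap = -1.9 × (8.97 - 5.67) = -6.27%, loss ≈ 21931 × 6.27/100 ≈ 1375.
Year 2012: gap = -1.9 × (9.44 - 5.67) = -7.163%, loss ≈ 21931 × 7.163/100 ≈ 1571.
Year 2013: gap = -1.9 × (10.68 - 5.67) = -9.519%, loss ≈ 21931 × 9.519/100 ≈ 2088.
Total lost output = 1250 + 1375 + 1571 + 2088 = 6284 billion.

$6,284 billion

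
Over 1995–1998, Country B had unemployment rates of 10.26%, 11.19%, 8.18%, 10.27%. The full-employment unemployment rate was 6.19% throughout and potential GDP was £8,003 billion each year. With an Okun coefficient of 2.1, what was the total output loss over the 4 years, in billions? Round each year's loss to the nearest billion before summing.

£2,544 billion

Year 1995: gap = -2.1 × (10.26 - 6.19) = -8.547%, loss ≈ 8003 × 8.547/100 ≈ 684.
Year 1996: gap = -2.1 × (11.19 - 6.19) = -10.5%, loss ≈ 8003 × 10.5/100 ≈ 840.
Year 1997: gap = -2.1 × (8.18 - 6.19) = -4.179%, loss ≈ 8003 × 4.179/100 ≈ 334.
Year 1998: gap = -2.1 × (10.27 - 6.19) = -8.568%, loss ≈ 8003 × 8.568/100 ≈ 686.
Total lost output = 684 + 840 + 334 + 686 = 2544 billion.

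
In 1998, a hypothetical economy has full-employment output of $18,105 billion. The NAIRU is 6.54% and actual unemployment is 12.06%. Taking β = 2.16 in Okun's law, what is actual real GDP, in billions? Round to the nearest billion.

Unemployment gap = 12.06 - 6.54 = 5.52 points, so the output gap is -2.16 × 5.52 = -11.9232%.
Actual GDP = 18105 × (1 - 11.9232/100) = 18105 × 0.880768 ≈ 15946 billion.

$15,946 billion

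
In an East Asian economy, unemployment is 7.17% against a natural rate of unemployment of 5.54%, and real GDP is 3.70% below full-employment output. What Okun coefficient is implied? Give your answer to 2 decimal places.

Okun's law: output gap = -β × (u - u*).
-3.70 = -β × (7.17 - 5.54) = -β × 1.63, so β = 3.7/1.63 = 2.27.

β ≈ 2.27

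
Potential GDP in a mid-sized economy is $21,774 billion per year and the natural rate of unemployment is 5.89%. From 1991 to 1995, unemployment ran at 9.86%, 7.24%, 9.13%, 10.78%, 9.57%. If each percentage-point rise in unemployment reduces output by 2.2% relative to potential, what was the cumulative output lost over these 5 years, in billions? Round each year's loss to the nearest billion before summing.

Year 1991: gap = -2.2 × (9.86 - 5.89) = -8.734%, loss ≈ 21774 × 8.734/100 ≈ 1902.
Year 1992: gap = -2.2 × (7.24 - 5.89) = -2.97%, loss ≈ 21774 × 2.97/100 ≈ 647.
Year 1993: gap = -2.2 × (9.13 - 5.89) = -7.128%, loss ≈ 21774 × 7.128/100 ≈ 1552.
Year 1994: gap = -2.2 × (10.78 - 5.89) = -10.758%, loss ≈ 21774 × 10.758/100 ≈ 2342.
Year 1995: gap = -2.2 × (9.57 - 5.89) = -8.096%, loss ≈ 21774 × 8.096/100 ≈ 1763.
Total lost output = 1902 + 647 + 1552 + 2342 + 1763 = 8206 billion.

$8,206 billion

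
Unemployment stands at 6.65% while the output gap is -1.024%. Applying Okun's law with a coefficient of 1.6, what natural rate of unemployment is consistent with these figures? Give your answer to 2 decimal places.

From Okun's law, u - u* = -(output gap)/β = -(-1.024)/1.6 = 0.64 points.
So u* = 6.65 - 0.64 = 6.01%.

6.01%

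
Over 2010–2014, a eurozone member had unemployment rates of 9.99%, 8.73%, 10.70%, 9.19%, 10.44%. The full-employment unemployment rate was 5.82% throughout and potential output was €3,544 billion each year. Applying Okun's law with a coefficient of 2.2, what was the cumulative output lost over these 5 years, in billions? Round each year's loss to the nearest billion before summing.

€1,555 billion

Year 2010: gap = -2.2 × (9.99 - 5.82) = -9.174%, loss ≈ 3544 × 9.174/100 ≈ 325.
Year 2011: gap = -2.2 × (8.73 - 5.82) = -6.402%, loss ≈ 3544 × 6.402/100 ≈ 227.
Year 2012: gap = -2.2 × (10.7 - 5.82) = -10.736%, loss ≈ 3544 × 10.736/100 ≈ 380.
Year 2013: gap = -2.2 × (9.19 - 5.82) = -7.414%, loss ≈ 3544 × 7.414/100 ≈ 263.
Year 2014: gap = -2.2 × (10.44 - 5.82) = -10.164%, loss ≈ 3544 × 10.164/100 ≈ 360.
Total lost output = 325 + 227 + 380 + 263 + 360 = 1555 billion.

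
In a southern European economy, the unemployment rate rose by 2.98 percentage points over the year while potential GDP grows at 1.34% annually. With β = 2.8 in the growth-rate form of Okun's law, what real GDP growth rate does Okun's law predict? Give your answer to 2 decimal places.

Growth-rate Okun's law: g_Y = g_Y* - β × Δu.
g_Y = 1.34 - 2.8 × (2.98) = 1.34 - 8.344 = -7.004%, i.e. -7.00% to 2 d.p.

-7.00%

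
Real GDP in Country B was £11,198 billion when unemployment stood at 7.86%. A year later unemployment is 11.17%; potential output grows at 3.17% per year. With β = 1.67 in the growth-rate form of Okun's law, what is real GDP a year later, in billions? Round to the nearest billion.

£10,934 billion

Δu = 11.17 - 7.86 = 3.31 points.
Okun's law (growth form): g_Y = g_Y* - β × Δu = 3.17 - 1.67 × (3.31) = 3.17 - 5.5277 = -2.3577%.
Real GDP in the next year = 11198 × (1 - 2.3577/100) = 11198 × 0.976423 ≈ 10934 billion.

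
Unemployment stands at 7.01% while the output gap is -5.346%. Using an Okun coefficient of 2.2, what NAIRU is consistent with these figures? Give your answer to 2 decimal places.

4.58%

From Okun's law, u - u* = -(output gap)/β = -(-5.346)/2.2 = 2.43 points.
So u* = 7.01 - 2.43 = 4.58%.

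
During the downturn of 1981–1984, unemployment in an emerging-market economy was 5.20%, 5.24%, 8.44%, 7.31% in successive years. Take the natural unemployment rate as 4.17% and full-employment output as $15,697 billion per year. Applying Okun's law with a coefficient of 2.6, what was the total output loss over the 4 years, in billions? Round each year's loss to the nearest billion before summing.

Year 1981: gap = -2.6 × (5.2 - 4.17) = -2.678%, loss ≈ 15697 × 2.678/100 ≈ 420.
Year 1982: gap = -2.6 × (5.24 - 4.17) = -2.782%, loss ≈ 15697 × 2.782/100 ≈ 437.
Year 1983: gap = -2.6 × (8.44 - 4.17) = -11.102%, loss ≈ 15697 × 11.102/100 ≈ 1743.
Year 1984: gap = -2.6 × (7.31 - 4.17) = -8.164%, loss ≈ 15697 × 8.164/100 ≈ 1282.
Total lost output = 420 + 437 + 1743 + 1282 = 3882 billion.

$3,882 billion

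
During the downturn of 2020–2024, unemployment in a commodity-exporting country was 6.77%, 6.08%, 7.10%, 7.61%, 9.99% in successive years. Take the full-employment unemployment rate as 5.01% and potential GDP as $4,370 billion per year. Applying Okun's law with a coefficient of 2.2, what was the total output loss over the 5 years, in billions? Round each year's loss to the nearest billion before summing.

Year 2020: gap = -2.2 × (6.77 - 5.01) = -3.872%, loss ≈ 4370 × 3.872/100 ≈ 169.
Year 2021: gap = -2.2 × (6.08 - 5.01) = -2.354%, loss ≈ 4370 × 2.354/100 ≈ 103.
Year 2022: gap = -2.2 × (7.1 - 5.01) = -4.598%, loss ≈ 4370 × 4.598/100 ≈ 201.
Year 2023: gap = -2.2 × (7.61 - 5.01) = -5.72%, loss ≈ 4370 × 5.72/100 ≈ 250.
Year 2024: gap = -2.2 × (9.99 - 5.01) = -10.956%, loss ≈ 4370 × 10.956/100 ≈ 479.
Total lost output = 169 + 103 + 201 + 250 + 479 = 1202 billion.

$1,202 billion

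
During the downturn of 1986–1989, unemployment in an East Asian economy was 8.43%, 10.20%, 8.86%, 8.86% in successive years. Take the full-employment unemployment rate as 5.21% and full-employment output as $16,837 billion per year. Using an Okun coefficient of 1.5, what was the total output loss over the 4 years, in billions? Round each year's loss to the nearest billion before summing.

Year 1986: gap = -1.5 × (8.43 - 5.21) = -4.83%, loss ≈ 16837 × 4.83/100 ≈ 813.
Year 1987: gap = -1.5 × (10.2 - 5.21) = -7.485%, loss ≈ 16837 × 7.485/100 ≈ 1260.
Year 1988: gap = -1.5 × (8.86 - 5.21) = -5.475%, loss ≈ 16837 × 5.475/100 ≈ 922.
Year 1989: gap = -1.5 × (8.86 - 5.21) = -5.475%, loss ≈ 16837 × 5.475/100 ≈ 922.
Total lost output = 813 + 1260 + 922 + 922 = 3917 billion.

$3,917 billion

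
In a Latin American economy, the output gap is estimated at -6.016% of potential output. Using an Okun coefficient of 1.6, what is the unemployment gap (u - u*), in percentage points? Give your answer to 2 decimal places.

Okun's law: output gap = -β × (u - u*), so u - u* = -(output gap)/β.
u - u* = -(-6.016)/1.6 = 3.76 percentage points.

3.76 percentage points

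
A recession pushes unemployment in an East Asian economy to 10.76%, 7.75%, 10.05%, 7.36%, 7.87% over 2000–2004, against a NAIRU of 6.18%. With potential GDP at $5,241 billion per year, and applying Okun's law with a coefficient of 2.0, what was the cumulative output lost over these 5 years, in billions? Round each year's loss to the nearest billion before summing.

$1,352 billion

Year 2000: gap = -2.0 × (10.76 - 6.18) = -9.16%, loss ≈ 5241 × 9.16/100 ≈ 480.
Year 2001: gap = -2.0 × (7.75 - 6.18) = -3.14%, loss ≈ 5241 × 3.14/100 ≈ 165.
Year 2002: gap = -2.0 × (10.05 - 6.18) = -7.74%, loss ≈ 5241 × 7.74/100 ≈ 406.
Year 2003: gap = -2.0 × (7.36 - 6.18) = -2.36%, loss ≈ 5241 × 2.36/100 ≈ 124.
Year 2004: gap = -2.0 × (7.87 - 6.18) = -3.38%, loss ≈ 5241 × 3.38/100 ≈ 177.
Total lost output = 480 + 165 + 406 + 124 + 177 = 1352 billion.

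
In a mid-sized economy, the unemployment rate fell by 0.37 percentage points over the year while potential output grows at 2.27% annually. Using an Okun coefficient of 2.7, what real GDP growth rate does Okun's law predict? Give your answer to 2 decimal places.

Growth-rate Okun's law: g_Y = g_Y* - β × Δu.
g_Y = 2.27 - 2.7 × (-0.37) = 2.27 + 0.999 = 3.269%, i.e. 3.27% to 2 d.p.

3.27%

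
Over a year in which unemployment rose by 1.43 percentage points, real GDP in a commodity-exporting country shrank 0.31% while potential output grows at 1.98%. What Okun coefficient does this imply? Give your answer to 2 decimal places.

β ≈ 1.60

Growth form: g_Y = g_Y* - β × Δu, so β = (g_Y* - g_Y)/Δu.
β = (1.98 + 0.31)/1.43 = 2.29/1.43 = 1.60.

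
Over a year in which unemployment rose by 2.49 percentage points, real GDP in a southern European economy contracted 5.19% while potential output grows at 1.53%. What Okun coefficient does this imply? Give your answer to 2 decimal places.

Growth form: g_Y = g_Y* - β × Δu, so β = (g_Y* - g_Y)/Δu.
β = (1.53 + 5.19)/2.49 = 6.72/2.49 = 2.70.

β ≈ 2.70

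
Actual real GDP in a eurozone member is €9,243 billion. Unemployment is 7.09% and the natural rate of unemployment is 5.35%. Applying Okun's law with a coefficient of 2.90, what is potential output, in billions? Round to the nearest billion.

Unemployment gap = 7.09 - 5.35 = 1.74 points, so output gap = -2.9 × 1.74 = -5.046%.
Since Y = Y* × (1 + gap/100), Y* = 9243/0.94954 ≈ 9734 billion.

€9,734 billion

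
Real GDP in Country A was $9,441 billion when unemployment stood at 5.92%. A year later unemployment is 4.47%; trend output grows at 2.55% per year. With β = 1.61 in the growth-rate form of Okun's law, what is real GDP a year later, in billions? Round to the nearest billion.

$9,902 billion

Δu = 4.47 - 5.92 = -1.45 points.
Okun's law (growth form): g_Y = g_Y* - β × Δu = 2.55 - 1.61 × (-1.45) = 2.55 + 2.3345 = 4.8845%.
Real GDP in the next year = 9441 × (1 + 4.8845/100) = 9441 × 1.048845 ≈ 9902 billion.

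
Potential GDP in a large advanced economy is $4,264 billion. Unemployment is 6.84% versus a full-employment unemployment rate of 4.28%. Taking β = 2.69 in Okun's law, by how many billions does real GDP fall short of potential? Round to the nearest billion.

$294 billion

Output gap = -2.69 × (6.84 - 4.28) = -2.69 × 2.56 = -6.8864%.
Actual GDP ≈ 4264 × 0.931136 ≈ 3970 billion, so the shortfall is 4264 - 3970 = 294 billion.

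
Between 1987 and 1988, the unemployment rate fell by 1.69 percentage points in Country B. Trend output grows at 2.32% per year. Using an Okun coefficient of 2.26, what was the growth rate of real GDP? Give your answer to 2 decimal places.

Growth-rate Okun's law: g_Y = g_Y* - β × Δu.
g_Y = 2.32 - 2.26 × (-1.69) = 2.32 + 3.8194 = 6.1394%, i.e. 6.14% to 2 d.p.

6.14%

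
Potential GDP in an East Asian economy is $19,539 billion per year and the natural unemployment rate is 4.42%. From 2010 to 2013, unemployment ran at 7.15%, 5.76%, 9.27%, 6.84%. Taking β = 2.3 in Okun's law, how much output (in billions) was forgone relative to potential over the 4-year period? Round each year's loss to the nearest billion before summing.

$5,097 billion

Year 2010: gap = -2.3 × (7.15 - 4.42) = -6.279%, loss ≈ 19539 × 6.279/100 ≈ 1227.
Year 2011: gap = -2.3 × (5.76 - 4.42) = -3.082%, loss ≈ 19539 × 3.082/100 ≈ 602.
Year 2012: gap = -2.3 × (9.27 - 4.42) = -11.155%, loss ≈ 19539 × 11.155/100 ≈ 2180.
Year 2013: gap = -2.3 × (6.84 - 4.42) = -5.566%, loss ≈ 19539 × 5.566/100 ≈ 1088.
Total lost output = 1227 + 602 + 2180 + 1088 = 5097 billion.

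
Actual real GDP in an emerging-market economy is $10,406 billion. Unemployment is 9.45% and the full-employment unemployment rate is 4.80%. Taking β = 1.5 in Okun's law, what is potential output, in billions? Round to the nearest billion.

$11,186 billion

Unemployment gap = 9.45 - 4.8 = 4.65 points, so output gap = -1.5 × 4.65 = -6.975%.
Since Y = Y* × (1 + gap/100), Y* = 10406/0.93025 ≈ 11186 billion.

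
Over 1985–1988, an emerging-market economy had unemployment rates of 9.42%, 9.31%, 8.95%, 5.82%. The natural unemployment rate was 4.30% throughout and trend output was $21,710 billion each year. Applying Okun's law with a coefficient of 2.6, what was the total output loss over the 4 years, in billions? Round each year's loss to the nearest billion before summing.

$9,201 billion

Year 1985: gap = -2.6 × (9.42 - 4.3) = -13.312%, loss ≈ 21710 × 13.312/100 ≈ 2890.
Year 1986: gap = -2.6 × (9.31 - 4.3) = -13.026%, loss ≈ 21710 × 13.026/100 ≈ 2828.
Year 1987: gap = -2.6 × (8.95 - 4.3) = -12.09%, loss ≈ 21710 × 12.09/100 ≈ 2625.
Year 1988: gap = -2.6 × (5.82 - 4.3) = -3.952%, loss ≈ 21710 × 3.952/100 ≈ 858.
Total lost output = 2890 + 2828 + 2625 + 858 = 9201 billion.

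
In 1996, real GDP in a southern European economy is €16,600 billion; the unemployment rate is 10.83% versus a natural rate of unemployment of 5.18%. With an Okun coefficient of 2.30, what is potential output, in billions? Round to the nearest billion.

Unemployment gap = 10.83 - 5.18 = 5.65 points, so output gap = -2.3 × 5.65 = -12.995%.
Since Y = Y* × (1 + gap/100), Y* = 16600/0.87005 ≈ 19079 billion.

€19,079 billion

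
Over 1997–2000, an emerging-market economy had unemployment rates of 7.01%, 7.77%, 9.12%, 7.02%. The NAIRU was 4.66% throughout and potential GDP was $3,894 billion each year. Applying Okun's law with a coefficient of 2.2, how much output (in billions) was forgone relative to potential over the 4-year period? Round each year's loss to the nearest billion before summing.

$1,051 billion

Year 1997: gap = -2.2 × (7.01 - 4.66) = -5.17%, loss ≈ 3894 × 5.17/100 ≈ 201.
Year 1998: gap = -2.2 × (7.77 - 4.66) = -6.842%, loss ≈ 3894 × 6.842/100 ≈ 266.
Year 1999: gap = -2.2 × (9.12 - 4.66) = -9.812%, loss ≈ 3894 × 9.812/100 ≈ 382.
Year 2000: gap = -2.2 × (7.02 - 4.66) = -5.192%, loss ≈ 3894 × 5.192/100 ≈ 202.
Total lost output = 201 + 266 + 382 + 202 = 1051 billion.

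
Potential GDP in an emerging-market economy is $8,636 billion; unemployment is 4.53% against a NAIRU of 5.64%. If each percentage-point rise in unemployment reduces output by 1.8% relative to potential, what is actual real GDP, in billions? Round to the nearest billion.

Unemployment gap = 4.53 - 5.64 = -1.11 points, so the output gap is -1.8 × (-1.11) = 1.998%.
Actual GDP = 8636 × (1 + 1.998/100) = 8636 × 1.01998 ≈ 8809 billion.

$8,809 billion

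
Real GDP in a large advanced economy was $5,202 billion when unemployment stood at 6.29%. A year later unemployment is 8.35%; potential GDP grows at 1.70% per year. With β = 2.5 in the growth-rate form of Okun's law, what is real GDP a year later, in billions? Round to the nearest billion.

$5,023 billion

Δu = 8.35 - 6.29 = 2.06 points.
Okun's law (growth form): g_Y = g_Y* - β × Δu = 1.70 - 2.5 × (2.06) = 1.7 - 5.15 = -3.45%.
Real GDP in the next year = 5202 × (1 - 3.45/100) = 5202 × 0.9655 ≈ 5023 billion.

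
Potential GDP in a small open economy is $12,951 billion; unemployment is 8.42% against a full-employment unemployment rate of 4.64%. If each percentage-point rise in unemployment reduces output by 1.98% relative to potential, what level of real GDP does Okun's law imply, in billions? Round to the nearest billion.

Unemployment gap = 8.42 - 4.64 = 3.78 points, so the output gap is -1.98 × 3.78 = -7.4844%.
Actual GDP = 12951 × (1 - 7.4844/100) = 12951 × 0.925156 ≈ 11982 billion.

$11,982 billion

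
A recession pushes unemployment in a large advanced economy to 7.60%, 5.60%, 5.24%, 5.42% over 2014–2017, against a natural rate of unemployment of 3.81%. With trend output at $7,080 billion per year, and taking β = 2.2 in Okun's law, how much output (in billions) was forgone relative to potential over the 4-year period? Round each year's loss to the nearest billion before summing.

$1,343 billion

Year 2014: gap = -2.2 × (7.6 - 3.81) = -8.338%, loss ≈ 7080 × 8.338/100 ≈ 590.
Year 2015: gap = -2.2 × (5.6 - 3.81) = -3.938%, loss ≈ 7080 × 3.938/100 ≈ 279.
Year 2016: gap = -2.2 × (5.24 - 3.81) = -3.146%, loss ≈ 7080 × 3.146/100 ≈ 223.
Year 2017: gap = -2.2 × (5.42 - 3.81) = -3.542%, loss ≈ 7080 × 3.542/100 ≈ 251.
Total lost output = 590 + 279 + 223 + 251 = 1343 billion.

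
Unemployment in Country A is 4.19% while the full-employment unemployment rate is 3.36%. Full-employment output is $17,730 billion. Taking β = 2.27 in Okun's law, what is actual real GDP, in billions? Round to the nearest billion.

Unemployment gap = 4.19 - 3.36 = 0.83 points, so the output gap is -2.27 × 0.83 = -1.8841%.
Actual GDP = 17730 × (1 - 1.8841/100) = 17730 × 0.981159 ≈ 17396 billion.

$17,396 billion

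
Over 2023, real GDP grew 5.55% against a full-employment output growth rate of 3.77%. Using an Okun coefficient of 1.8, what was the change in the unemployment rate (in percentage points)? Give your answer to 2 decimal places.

-0.99 percentage points

Growth-rate Okun's law: g_Y = g_Y* - β × Δu, so Δu = (g_Y* - g_Y)/β.
Δu = (3.77 - 5.55)/1.8 = -1.78/1.8 = -0.99 percentage points.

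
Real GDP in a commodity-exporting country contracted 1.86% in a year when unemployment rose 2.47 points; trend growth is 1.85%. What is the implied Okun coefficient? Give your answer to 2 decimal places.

β ≈ 1.50

Growth form: g_Y = g_Y* - β × Δu, so β = (g_Y* - g_Y)/Δu.
β = (1.85 + 1.86)/2.47 = 3.71/2.47 = 1.50.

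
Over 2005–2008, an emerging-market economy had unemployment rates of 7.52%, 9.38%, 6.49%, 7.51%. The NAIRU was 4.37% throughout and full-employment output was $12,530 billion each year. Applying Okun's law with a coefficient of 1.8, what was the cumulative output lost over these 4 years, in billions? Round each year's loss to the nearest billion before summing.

Year 2005: gap = -1.8 × (7.52 - 4.37) = -5.67%, loss ≈ 12530 × 5.67/100 ≈ 710.
Year 2006: gap = -1.8 × (9.38 - 4.37) = -9.018%, loss ≈ 12530 × 9.018/100 ≈ 1130.
Year 2007: gap = -1.8 × (6.49 - 4.37) = -3.816%, loss ≈ 12530 × 3.816/100 ≈ 478.
Year 2008: gap = -1.8 × (7.51 - 4.37) = -5.652%, loss ≈ 12530 × 5.652/100 ≈ 708.
Total lost output = 710 + 1130 + 478 + 708 = 3026 billion.

$3,026 billion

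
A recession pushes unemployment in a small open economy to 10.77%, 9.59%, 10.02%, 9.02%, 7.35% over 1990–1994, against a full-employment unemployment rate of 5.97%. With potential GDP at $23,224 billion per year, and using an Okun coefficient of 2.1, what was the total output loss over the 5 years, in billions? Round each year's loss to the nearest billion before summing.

Year 1990: gap = -2.1 × (10.77 - 5.97) = -10.08%, loss ≈ 23224 × 10.08/100 ≈ 2341.
Year 1991: gap = -2.1 × (9.59 - 5.97) = -7.602%, loss ≈ 23224 × 7.602/100 ≈ 1765.
Year 1992: gap = -2.1 × (10.02 - 5.97) = -8.505%, loss ≈ 23224 × 8.505/100 ≈ 1975.
Year 1993: gap = -2.1 × (9.02 - 5.97) = -6.405%, loss ≈ 23224 × 6.405/100 ≈ 1487.
Year 1994: gap = -2.1 × (7.35 - 5.97) = -2.898%, loss ≈ 23224 × 2.898/100 ≈ 673.
Total lost output = 2341 + 1765 + 1975 + 1487 + 673 = 8241 billion.

$8,241 billion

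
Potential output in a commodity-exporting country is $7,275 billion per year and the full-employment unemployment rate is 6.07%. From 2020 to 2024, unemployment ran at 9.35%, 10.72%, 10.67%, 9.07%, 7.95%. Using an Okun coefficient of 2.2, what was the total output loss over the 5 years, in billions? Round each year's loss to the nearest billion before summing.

$2,786 billion

Year 2020: gap = -2.2 × (9.35 - 6.07) = -7.216%, loss ≈ 7275 × 7.216/100 ≈ 525.
Year 2021: gap = -2.2 × (10.72 - 6.07) = -10.23%, loss ≈ 7275 × 10.23/100 ≈ 744.
Year 2022: gap = -2.2 × (10.67 - 6.07) = -10.12%, loss ≈ 7275 × 10.12/100 ≈ 736.
Year 2023: gap = -2.2 × (9.07 - 6.07) = -6.6%, loss ≈ 7275 × 6.6/100 ≈ 480.
Year 2024: gap = -2.2 × (7.95 - 6.07) = -4.136%, loss ≈ 7275 × 4.136/100 ≈ 301.
Total lost output = 525 + 744 + 736 + 480 + 301 = 2786 billion.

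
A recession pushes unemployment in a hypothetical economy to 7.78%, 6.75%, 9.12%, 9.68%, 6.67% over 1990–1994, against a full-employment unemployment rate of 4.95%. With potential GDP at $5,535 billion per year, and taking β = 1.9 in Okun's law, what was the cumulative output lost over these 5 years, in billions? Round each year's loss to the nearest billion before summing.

Year 1990: gap = -1.9 × (7.78 - 4.95) = -5.377%, loss ≈ 5535 × 5.377/100 ≈ 298.
Year 1991: gap = -1.9 × (6.75 - 4.95) = -3.42%, loss ≈ 5535 × 3.42/100 ≈ 189.
Year 1992: gap = -1.9 × (9.12 - 4.95) = -7.923%, loss ≈ 5535 × 7.923/100 ≈ 439.
Year 1993: gap = -1.9 × (9.68 - 4.95) = -8.987%, loss ≈ 5535 × 8.987/100 ≈ 497.
Year 1994: gap = -1.9 × (6.67 - 4.95) = -3.268%, loss ≈ 5535 × 3.268/100 ≈ 181.
Total lost output = 298 + 189 + 439 + 497 + 181 = 1604 billion.

$1,604 billion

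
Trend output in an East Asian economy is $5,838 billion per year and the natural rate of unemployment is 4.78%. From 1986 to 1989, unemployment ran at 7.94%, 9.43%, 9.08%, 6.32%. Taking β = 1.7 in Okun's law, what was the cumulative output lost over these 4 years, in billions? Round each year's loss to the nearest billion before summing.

$1,355 billion

Year 1986: gap = -1.7 × (7.94 - 4.78) = -5.372%, loss ≈ 5838 × 5.372/100 ≈ 314.
Year 1987: gap = -1.7 × (9.43 - 4.78) = -7.905%, loss ≈ 5838 × 7.905/100 ≈ 461.
Year 1988: gap = -1.7 × (9.08 - 4.78) = -7.31%, loss ≈ 5838 × 7.31/100 ≈ 427.
Year 1989: gap = -1.7 × (6.32 - 4.78) = -2.618%, loss ≈ 5838 × 2.618/100 ≈ 153.
Total lost output = 314 + 461 + 427 + 153 = 1355 billion.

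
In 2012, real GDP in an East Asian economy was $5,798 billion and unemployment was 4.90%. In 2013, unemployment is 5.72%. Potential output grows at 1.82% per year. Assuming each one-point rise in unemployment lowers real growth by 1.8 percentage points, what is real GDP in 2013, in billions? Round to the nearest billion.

Δu = 5.72 - 4.9 = 0.82 points.
Okun's law (growth form): g_Y = g_Y* - β × Δu = 1.82 - 1.8 × (0.82) = 1.82 - 1.476 = 0.344%.
Real GDP in the next year = 5798 × (1 + 0.344/100) = 5798 × 1.00344 ≈ 5818 billion.

$5,818 billion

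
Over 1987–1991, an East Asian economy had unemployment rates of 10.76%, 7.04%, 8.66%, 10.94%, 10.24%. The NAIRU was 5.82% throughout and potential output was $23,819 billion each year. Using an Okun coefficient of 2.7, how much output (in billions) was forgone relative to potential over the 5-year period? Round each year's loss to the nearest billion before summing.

$11,924 billion

Year 1987: gap = -2.7 × (10.76 - 5.82) = -13.338%, loss ≈ 23819 × 13.338/100 ≈ 3177.
Year 1988: gap = -2.7 × (7.04 - 5.82) = -3.294%, loss ≈ 23819 × 3.294/100 ≈ 785.
Year 1989: gap = -2.7 × (8.66 - 5.82) = -7.668%, loss ≈ 23819 × 7.668/100 ≈ 1826.
Year 1990: gap = -2.7 × (10.94 - 5.82) = -13.824%, loss ≈ 23819 × 13.824/100 ≈ 3293.
Year 1991: gap = -2.7 × (10.24 - 5.82) = -11.934%, loss ≈ 23819 × 11.934/100 ≈ 2843.
Total lost output = 3177 + 785 + 1826 + 3293 + 2843 = 11924 billion.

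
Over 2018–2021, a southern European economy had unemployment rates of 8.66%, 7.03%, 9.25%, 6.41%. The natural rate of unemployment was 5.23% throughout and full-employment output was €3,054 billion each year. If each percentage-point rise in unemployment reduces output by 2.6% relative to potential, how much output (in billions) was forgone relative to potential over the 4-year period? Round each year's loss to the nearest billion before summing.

€828 billion

Year 2018: gap = -2.6 × (8.66 - 5.23) = -8.918%, loss ≈ 3054 × 8.918/100 ≈ 272.
Year 2019: gap = -2.6 × (7.03 - 5.23) = -4.68%, loss ≈ 3054 × 4.68/100 ≈ 143.
Year 2020: gap = -2.6 × (9.25 - 5.23) = -10.452%, loss ≈ 3054 × 10.452/100 ≈ 319.
Year 2021: gap = -2.6 × (6.41 - 5.23) = -3.068%, loss ≈ 3054 × 3.068/100 ≈ 94.
Total lost output = 272 + 143 + 319 + 94 = 828 billion.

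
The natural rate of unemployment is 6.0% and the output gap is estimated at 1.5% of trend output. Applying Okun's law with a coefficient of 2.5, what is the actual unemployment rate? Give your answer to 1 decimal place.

From Okun's law, u - u* = -(output gap)/β = -(1.5)/2.5 = -0.6 points.
So u = 6 - 0.6 = 5.4%.

5.4%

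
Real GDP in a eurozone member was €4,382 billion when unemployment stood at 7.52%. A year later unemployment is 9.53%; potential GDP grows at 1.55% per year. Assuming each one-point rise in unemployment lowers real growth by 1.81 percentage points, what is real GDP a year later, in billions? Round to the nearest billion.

Δu = 9.53 - 7.52 = 2.01 points.
Okun's law (growth form): g_Y = g_Y* - β × Δu = 1.55 - 1.81 × (2.01) = 1.55 - 3.6381 = -2.0881%.
Real GDP in the next year = 4382 × (1 - 2.0881/100) = 4382 × 0.979119 ≈ 4290 billion.

€4,290 billion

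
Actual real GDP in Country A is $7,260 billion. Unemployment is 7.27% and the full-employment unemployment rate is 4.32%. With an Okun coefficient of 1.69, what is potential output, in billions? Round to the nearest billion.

$7,641 billion

Unemployment gap = 7.27 - 4.32 = 2.95 points, so output gap = -1.69 × 2.95 = -4.9855%.
Since Y = Y* × (1 + gap/100), Y* = 7260/0.950145 ≈ 7641 billion.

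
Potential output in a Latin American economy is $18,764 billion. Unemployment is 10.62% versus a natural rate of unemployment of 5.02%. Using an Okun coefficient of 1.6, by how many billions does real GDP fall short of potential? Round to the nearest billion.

$1,681 billion

Output gap = -1.6 × (10.62 - 5.02) = -1.6 × 5.6 = -8.96%.
Actual GDP ≈ 18764 × 0.9104 ≈ 17083 billion, so the shortfall is 18764 - 17083 = 1681 billion.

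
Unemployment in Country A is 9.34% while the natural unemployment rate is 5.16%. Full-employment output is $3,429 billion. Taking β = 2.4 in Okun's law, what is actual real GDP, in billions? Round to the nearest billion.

Unemployment gap = 9.34 - 5.16 = 4.18 points, so the output gap is -2.4 × 4.18 = -10.032%.
Actual GDP = 3429 × (1 - 10.032/100) = 3429 × 0.89968 ≈ 3085 billion.

$3,085 billion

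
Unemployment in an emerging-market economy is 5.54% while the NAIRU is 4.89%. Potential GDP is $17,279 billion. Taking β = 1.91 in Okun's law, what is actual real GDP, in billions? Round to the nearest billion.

Unemployment gap = 5.54 - 4.89 = 0.65 points, so the output gap is -1.91 × 0.65 = -1.2415%.
Actual GDP = 17279 × (1 - 1.2415/100) = 17279 × 0.987585 ≈ 17064 billion.

$17,064 billion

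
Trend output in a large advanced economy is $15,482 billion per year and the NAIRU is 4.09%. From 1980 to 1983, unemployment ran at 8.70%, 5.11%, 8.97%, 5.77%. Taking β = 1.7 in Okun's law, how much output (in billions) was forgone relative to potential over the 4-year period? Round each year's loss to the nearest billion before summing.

$3,207 billion

Year 1980: gap = -1.7 × (8.7 - 4.09) = -7.837%, loss ≈ 15482 × 7.837/100 ≈ 1213.
Year 1981: gap = -1.7 × (5.11 - 4.09) = -1.734%, loss ≈ 15482 × 1.734/100 ≈ 268.
Year 1982: gap = -1.7 × (8.97 - 4.09) = -8.296%, loss ≈ 15482 × 8.296/100 ≈ 1284.
Year 1983: gap = -1.7 × (5.77 - 4.09) = -2.856%, loss ≈ 15482 × 2.856/100 ≈ 442.
Total lost output = 1213 + 268 + 1284 + 442 = 3207 billion.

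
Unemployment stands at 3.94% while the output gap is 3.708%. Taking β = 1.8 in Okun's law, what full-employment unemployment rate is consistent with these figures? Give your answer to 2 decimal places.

From Okun's law, u - u* = -(output gap)/β = -(3.708)/1.8 = -2.06 points.
So u* = 3.94 + 2.06 = 6.00%.

6.00%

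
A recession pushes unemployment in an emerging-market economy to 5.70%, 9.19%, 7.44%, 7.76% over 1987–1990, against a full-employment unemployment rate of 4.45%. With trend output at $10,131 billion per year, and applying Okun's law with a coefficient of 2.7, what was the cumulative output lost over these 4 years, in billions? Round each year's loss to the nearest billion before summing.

$3,362 billion

Year 1987: gap = -2.7 × (5.7 - 4.45) = -3.375%, loss ≈ 10131 × 3.375/100 ≈ 342.
Year 1988: gap = -2.7 × (9.19 - 4.45) = -12.798%, loss ≈ 10131 × 12.798/100 ≈ 1297.
Year 1989: gap = -2.7 × (7.44 - 4.45) = -8.073%, loss ≈ 10131 × 8.073/100 ≈ 818.
Year 1990: gap = -2.7 × (7.76 - 4.45) = -8.937%, loss ≈ 10131 × 8.937/100 ≈ 905.
Total lost output = 342 + 1297 + 818 + 905 = 3362 billion.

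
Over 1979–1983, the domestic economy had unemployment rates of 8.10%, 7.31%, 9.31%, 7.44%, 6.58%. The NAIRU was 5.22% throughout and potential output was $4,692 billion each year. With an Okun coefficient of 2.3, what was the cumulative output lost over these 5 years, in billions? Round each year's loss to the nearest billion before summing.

$1,365 billion

Year 1979: gap = -2.3 × (8.1 - 5.22) = -6.624%, loss ≈ 4692 × 6.624/100 ≈ 311.
Year 1980: gap = -2.3 × (7.31 - 5.22) = -4.807%, loss ≈ 4692 × 4.807/100 ≈ 226.
Year 1981: gap = -2.3 × (9.31 - 5.22) = -9.407%, loss ≈ 4692 × 9.407/100 ≈ 441.
Year 1982: gap = -2.3 × (7.44 - 5.22) = -5.106%, loss ≈ 4692 × 5.106/100 ≈ 240.
Year 1983: gap = -2.3 × (6.58 - 5.22) = -3.128%, loss ≈ 4692 × 3.128/100 ≈ 147.
Total lost output = 311 + 226 + 441 + 240 + 147 = 1365 billion.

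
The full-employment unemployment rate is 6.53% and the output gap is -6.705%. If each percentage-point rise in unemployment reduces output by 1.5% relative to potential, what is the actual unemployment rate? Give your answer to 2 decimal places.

From Okun's law, u - u* = -(output gap)/β = -(-6.705)/1.5 = 4.47 points.
So u = 6.53 + 4.47 = 11.00%.

11.00%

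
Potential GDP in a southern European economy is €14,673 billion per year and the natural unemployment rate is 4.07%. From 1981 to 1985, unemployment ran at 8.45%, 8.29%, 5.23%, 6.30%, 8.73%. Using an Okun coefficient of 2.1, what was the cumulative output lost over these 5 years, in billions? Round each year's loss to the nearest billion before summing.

€5,130 billion

Year 1981: gap = -2.1 × (8.45 - 4.07) = -9.198%, loss ≈ 14673 × 9.198/100 ≈ 1350.
Year 1982: gap = -2.1 × (8.29 - 4.07) = -8.862%, loss ≈ 14673 × 8.862/100 ≈ 1300.
Year 1983: gap = -2.1 × (5.23 - 4.07) = -2.436%, loss ≈ 14673 × 2.436/100 ≈ 357.
Year 1984: gap = -2.1 × (6.3 - 4.07) = -4.683%, loss ≈ 14673 × 4.683/100 ≈ 687.
Year 1985: gap = -2.1 × (8.73 - 4.07) = -9.786%, loss ≈ 14673 × 9.786/100 ≈ 1436.
Total lost output = 1350 + 1300 + 357 + 687 + 1436 = 5130 billion.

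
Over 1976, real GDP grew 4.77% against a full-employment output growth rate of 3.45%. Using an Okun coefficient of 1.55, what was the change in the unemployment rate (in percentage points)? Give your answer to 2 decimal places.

Growth-rate Okun's law: g_Y = g_Y* - β × Δu, so Δu = (g_Y* - g_Y)/β.
Δu = (3.45 - 4.77)/1.55 = -1.32/1.55 = -0.85 percentage points.

-0.85 percentage points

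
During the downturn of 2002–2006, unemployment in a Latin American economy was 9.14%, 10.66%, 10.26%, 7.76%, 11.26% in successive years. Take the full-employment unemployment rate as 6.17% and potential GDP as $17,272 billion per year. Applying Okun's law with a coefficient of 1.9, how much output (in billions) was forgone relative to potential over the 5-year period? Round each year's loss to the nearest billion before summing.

$5,982 billion

Year 2002: gap = -1.9 × (9.14 - 6.17) = -5.643%, loss ≈ 17272 × 5.643/100 ≈ 975.
Year 2003: gap = -1.9 × (10.66 - 6.17) = -8.531%, loss ≈ 17272 × 8.531/100 ≈ 1473.
Year 2004: gap = -1.9 × (10.26 - 6.17) = -7.771%, loss ≈ 17272 × 7.771/100 ≈ 1342.
Year 2005: gap = -1.9 × (7.76 - 6.17) = -3.021%, loss ≈ 17272 × 3.021/100 ≈ 522.
Year 2006: gap = -1.9 × (11.26 - 6.17) = -9.671%, loss ≈ 17272 × 9.671/100 ≈ 1670.
Total lost output = 975 + 1473 + 1342 + 522 + 1670 = 5982 billion.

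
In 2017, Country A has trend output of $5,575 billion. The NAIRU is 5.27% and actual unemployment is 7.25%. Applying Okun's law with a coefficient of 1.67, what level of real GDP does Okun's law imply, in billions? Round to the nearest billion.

$5,391 billion

Unemployment gap = 7.25 - 5.27 = 1.98 points, so the output gap is -1.67 × 1.98 = -3.3066%.
Actual GDP = 5575 × (1 - 3.3066/100) = 5575 × 0.966934 ≈ 5391 billion.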